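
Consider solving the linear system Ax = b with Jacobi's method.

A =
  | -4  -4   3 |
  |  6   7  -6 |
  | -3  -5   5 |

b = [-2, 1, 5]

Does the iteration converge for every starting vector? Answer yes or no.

Diagonal D = diag(-4, 7, 5); L, U strict lower/upper.
Jacobi T = -D⁻¹(L+U): T[2,0] = -(-3)/(5) = +0.6000; T[2,2] = 0.
  T[0,:] = [+0.0000 -1.0000 +0.7500]
  T[1,:] = [-0.8571 +0.0000 +0.8571]
  T[2,:] = [+0.6000 +1.0000 +0.0000]
|λ(T)| sorted: 1.6881, 1.0083, 0.6798.
ρ(T) = max|λ| = 1.6881; 1.6881 > 1, so it fails to converge.

no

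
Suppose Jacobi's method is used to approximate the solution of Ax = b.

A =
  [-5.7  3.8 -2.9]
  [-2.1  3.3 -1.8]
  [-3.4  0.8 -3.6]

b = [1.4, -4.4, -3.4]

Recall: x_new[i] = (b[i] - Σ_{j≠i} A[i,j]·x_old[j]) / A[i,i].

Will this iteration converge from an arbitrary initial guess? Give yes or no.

Let D = diag(-5.7, 3.3, -3.6); L, U the strict triangles.
Jacobi: T = -D⁻¹(L+U), T[2,1] = -(0.8)/(-3.6) = +0.2222; T[2,2] = 0.
  T[0,:] = [+0.0000, +0.6667, -0.5088]
  T[1,:] = [+0.6364, +0.0000, +0.5455]
  T[2,:] = [-0.9444, +0.2222, +0.0000]
|eigenvalues of T|: 1.1746, 0.5947, 0.5947.
ρ = 1.1746; 1.1746 > 1: divergent.

no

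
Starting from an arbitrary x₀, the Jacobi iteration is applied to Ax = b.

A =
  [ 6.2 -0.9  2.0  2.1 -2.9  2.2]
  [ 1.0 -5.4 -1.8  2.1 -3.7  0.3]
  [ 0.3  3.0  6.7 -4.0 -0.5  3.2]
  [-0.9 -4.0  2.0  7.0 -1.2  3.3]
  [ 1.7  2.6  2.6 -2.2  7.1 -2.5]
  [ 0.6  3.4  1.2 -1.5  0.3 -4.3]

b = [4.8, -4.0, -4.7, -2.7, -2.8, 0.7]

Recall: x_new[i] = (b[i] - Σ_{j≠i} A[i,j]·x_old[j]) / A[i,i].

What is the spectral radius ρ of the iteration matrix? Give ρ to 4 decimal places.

1.1559

Split A = D + L + U, D = diag(6.2, -5.4, 6.7, 7, 7.1, -4.3).
Jacobi T = -D⁻¹(L+U): T[3,4] = -(-1.2)/(7) = +0.1714; T[3,3] = 0.
  T[0,:] = [+0.0000 +0.1452 -0.3226 -0.3387 +0.4677 -0.3548]
  T[1,:] = [+0.1852 +0.0000 -0.3333 +0.3889 -0.6852 +0.0556]
  T[2,:] = [-0.0448 -0.4478 +0.0000 +0.5970 +0.0746 -0.4776]
  T[3,:] = [+0.1286 +0.5714 -0.2857 +0.0000 +0.1714 -0.4714]
  T[4,:] = [-0.2394 -0.3662 -0.3662 +0.3099 +0.0000 +0.3521]
  T[5,:] = [+0.1395 +0.7907 +0.2791 -0.3488 +0.0698 +0.0000]
|eigenvalues of T|: 1.1559, 0.6034, 0.6034, 0.5147, 0.5147, 0.0140.
ρ = 1.1559; 1.1559 > 1 ⇒ diverges.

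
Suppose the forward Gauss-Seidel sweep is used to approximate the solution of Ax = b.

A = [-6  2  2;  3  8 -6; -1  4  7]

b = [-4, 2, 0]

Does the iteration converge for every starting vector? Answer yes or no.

Write A = D+L+U with D = diag(-6, 8, 7).
T_GS = -(D+L)⁻¹U: row 0 first, T[0,1] = -(2)/(-6) = +0.3333; later rows by forward substitution.
  T[0,:] = [+0.0000  +0.3333  +0.3333]
  T[1,:] = [+0.0000  -0.1250  +0.6250]
  T[2,:] = [+0.0000  +0.1190  -0.3095]
|eigenvalues of T|: 0.5052, 0.0707, 0.0000.
ρ = 0.5052; 0.5052 < 1 ⇒ converges.

yes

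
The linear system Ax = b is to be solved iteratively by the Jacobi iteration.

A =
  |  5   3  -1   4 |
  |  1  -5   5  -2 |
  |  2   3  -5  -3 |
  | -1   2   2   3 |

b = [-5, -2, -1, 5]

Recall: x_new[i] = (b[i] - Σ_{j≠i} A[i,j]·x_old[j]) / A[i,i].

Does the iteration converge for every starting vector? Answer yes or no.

no

A = D + L + U where D = diag(5, -5, -5, 3).
T_J = -D⁻¹(L+U): T[1,3] = -(-2)/(-5) = -0.4000; T[1,1] = 0.
  T[0,:] = [+0.0000, -0.6000, +0.2000, -0.8000]
  T[1,:] = [+0.2000, +0.0000, +1.0000, -0.4000]
  T[2,:] = [+0.4000, +0.6000, +0.0000, -0.6000]
  T[3,:] = [+0.3333, -0.6667, -0.6667, +0.0000]
|roots of det(T-λI)|: 1.3341, 0.9041, 0.6566, 0.6566.
ρ = 1.3341; 1.3341 > 1, so it fails to converge.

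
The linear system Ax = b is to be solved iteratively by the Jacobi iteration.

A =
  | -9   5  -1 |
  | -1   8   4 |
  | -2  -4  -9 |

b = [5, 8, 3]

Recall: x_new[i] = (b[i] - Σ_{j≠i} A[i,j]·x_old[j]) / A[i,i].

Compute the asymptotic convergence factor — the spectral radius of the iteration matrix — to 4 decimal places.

Let D = diag(-9, 8, -9); L, U the strict triangles.
Jacobi T = -D⁻¹(L+U): T[0,2] = -(-1)/(-9) = -0.1111; T[0,0] = 0.
  T[0,:] = [+0.0000 +0.5556 -0.1111]
  T[1,:] = [+0.1250 +0.0000 -0.5000]
  T[2,:] = [-0.2222 -0.4444 +0.0000]
|λ(T)| sorted: 0.6489, 0.3490, 0.2999.
ρ = 0.6489; 0.6489 < 1: convergent.

0.6489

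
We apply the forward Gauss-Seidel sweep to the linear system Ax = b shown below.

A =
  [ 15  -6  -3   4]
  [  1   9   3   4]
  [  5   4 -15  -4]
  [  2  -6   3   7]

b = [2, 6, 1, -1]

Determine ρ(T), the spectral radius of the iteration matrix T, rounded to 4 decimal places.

0.5473

Let D = diag(15, 9, -15, 7); L, U the strict triangles.
T_GS = -(D+L)⁻¹U: row 0 first, T[0,2] = -(-3)/(15) = +0.2000; later rows by forward substitution.
  T[0,:] = [+0.0000, +0.4000, +0.2000, -0.2667]
  T[1,:] = [+0.0000, -0.0444, -0.3556, -0.4148]
  T[2,:] = [+0.0000, +0.1215, -0.0281, -0.4662]
  T[3,:] = [+0.0000, -0.2044, -0.3498, -0.0796]
|roots of det(T-λI)|: 0.5473, 0.3406, 0.0545, 0.0000.
ρ = 0.5473; 0.5473 < 1 ⇒ converges.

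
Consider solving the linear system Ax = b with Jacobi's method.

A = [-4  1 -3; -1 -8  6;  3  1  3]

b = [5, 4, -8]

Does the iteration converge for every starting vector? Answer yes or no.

yes

Diagonal D = diag(-4, -8, 3); L, U strict lower/upper.
Jacobi T = -D⁻¹(L+U): T[2,0] = -(3)/(3) = -1.0000; T[2,2] = 0.
  T[0,:] = [+0.0000 +0.2500 -0.7500]
  T[1,:] = [-0.1250 +0.0000 +0.7500]
  T[2,:] = [-1.0000 -0.3333 +0.0000]
|λ(T)| sorted: 0.8518, 0.5068, 0.5068.
ρ(T) = max|λ| = 0.8518; 0.8518 < 1: convergent.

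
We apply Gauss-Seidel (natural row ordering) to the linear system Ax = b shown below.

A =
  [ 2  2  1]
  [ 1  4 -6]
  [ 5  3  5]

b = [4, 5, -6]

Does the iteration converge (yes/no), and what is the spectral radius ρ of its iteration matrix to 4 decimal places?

no, ρ = 1.3424

Let D = diag(2, 4, 5); L, U the strict triangles.
T_GS = -(D+L)⁻¹U: row 0 first, T[0,1] = -(2)/(2) = -1.0000; later rows by forward substitution.
  T[0,:] = [+0.0000  -1.0000  -0.5000]
  T[1,:] = [+0.0000  +0.2500  +1.6250]
  T[2,:] = [+0.0000  +0.8500  -0.4750]
|λ(T)| sorted: 1.3424, 1.1174, 0.0000.
spectral radius ρ = 1.3424; 1.3424 > 1: divergent.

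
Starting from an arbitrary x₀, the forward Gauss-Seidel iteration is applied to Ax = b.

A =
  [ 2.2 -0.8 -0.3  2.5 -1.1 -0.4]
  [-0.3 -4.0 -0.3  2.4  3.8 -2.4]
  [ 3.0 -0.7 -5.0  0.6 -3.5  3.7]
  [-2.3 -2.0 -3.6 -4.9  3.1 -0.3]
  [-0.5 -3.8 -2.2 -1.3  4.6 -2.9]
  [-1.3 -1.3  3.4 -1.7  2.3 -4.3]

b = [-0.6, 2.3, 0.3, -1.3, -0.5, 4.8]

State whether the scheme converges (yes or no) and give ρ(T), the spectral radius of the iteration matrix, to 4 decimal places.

no, ρ = 1.3723

Let D = diag(2.2, -4, -5, -4.9, 4.6, -4.3); L, U the strict triangles.
GS T = -(D+L)⁻¹U: row 0 first, T[0,4] = -(-1.1)/(2.2) = +0.5000; later rows by forward substitution.
  T[0,:] = [+0.0000  +0.3636  +0.1364  -1.1364  +0.5000  +0.1818]
  T[1,:] = [+0.0000  -0.0273  -0.0852  +0.6852  +0.9125  -0.6136]
  T[2,:] = [+0.0000  +0.2220  +0.0937  -0.6577  -0.5278  +0.9350]
  T[3,:] = [+0.0000  -0.3227  -0.0981  +0.7370  +0.4132  -0.5830]
  T[4,:] = [+0.0000  +0.0320  -0.0385  +0.3362  +0.6725  +0.4257]
  T[5,:] = [+0.0000  +0.2185  +0.0769  -0.4952  -0.6480  +1.3280]
|λ(T)| sorted: 1.3723, 0.6569, 0.6569, 0.1401, 0.0048, 0.0000.
spectral radius ρ = 1.3723; 1.3723 > 1 ⇒ diverges.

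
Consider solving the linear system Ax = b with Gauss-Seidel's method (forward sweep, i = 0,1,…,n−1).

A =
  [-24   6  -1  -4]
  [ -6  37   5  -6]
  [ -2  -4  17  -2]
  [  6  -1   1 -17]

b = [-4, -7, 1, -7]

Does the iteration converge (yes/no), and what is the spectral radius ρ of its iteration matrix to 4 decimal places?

Split A = D + L + U, D = diag(-24, 37, 17, -17).
GS T = -(D+L)⁻¹U: row 0 first, T[0,1] = -(6)/(-24) = +0.2500; later rows by forward substitution.
  T[0,:] = [+0.0000 +0.2500 -0.0417 -0.1667]
  T[1,:] = [+0.0000 +0.0405 -0.1419 +0.1351]
  T[2,:] = [+0.0000 +0.0390 -0.0383 +0.1298]
  T[3,:] = [+0.0000 +0.0881 -0.0086 -0.0591]
|roots of det(T-λI)|: 0.1575, 0.0944, 0.0944, 0.0000.
ρ(T) = max|λ| = 0.1575; 0.1575 < 1: convergent.

yes, ρ = 0.1575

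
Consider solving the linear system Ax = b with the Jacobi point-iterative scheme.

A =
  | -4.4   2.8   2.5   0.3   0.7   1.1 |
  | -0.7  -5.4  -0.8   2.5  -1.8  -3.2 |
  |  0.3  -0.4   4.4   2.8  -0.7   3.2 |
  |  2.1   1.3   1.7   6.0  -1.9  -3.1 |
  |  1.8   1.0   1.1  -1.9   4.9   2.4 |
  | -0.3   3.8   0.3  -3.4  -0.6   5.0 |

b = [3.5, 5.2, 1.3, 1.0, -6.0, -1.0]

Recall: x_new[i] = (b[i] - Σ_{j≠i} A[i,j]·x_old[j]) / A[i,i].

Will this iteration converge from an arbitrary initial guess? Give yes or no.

no

Write A = D+L+U with D = diag(-4.4, -5.4, 4.4, 6, 4.9, 5).
Jacobi T = -D⁻¹(L+U): T[5,1] = -(3.8)/(5) = -0.7600; T[5,5] = 0.
  T[0,:] = [+0.0000 +0.6364 +0.5682 +0.0682 +0.1591 +0.2500]
  T[1,:] = [-0.1296 +0.0000 -0.1481 +0.4630 -0.3333 -0.5926]
  T[2,:] = [-0.0682 +0.0909 +0.0000 -0.6364 +0.1591 -0.7273]
  T[3,:] = [-0.3500 -0.2167 -0.2833 +0.0000 +0.3167 +0.5167]
  T[4,:] = [-0.3673 -0.2041 -0.2245 +0.3878 +0.0000 -0.4898]
  T[5,:] = [+0.0600 -0.7600 -0.0600 +0.6800 +0.1200 +0.0000]
|eigenvalues of T|: 1.1267, 0.9309, 0.5241, 0.5241, 0.2085, 0.0735.
ρ = 1.1267; 1.1267 > 1: divergent.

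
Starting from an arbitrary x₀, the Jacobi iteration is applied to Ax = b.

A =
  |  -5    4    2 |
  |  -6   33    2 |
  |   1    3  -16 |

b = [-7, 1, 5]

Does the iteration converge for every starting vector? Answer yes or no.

Diagonal D = diag(-5, 33, -16); L, U strict lower/upper.
T_J = -D⁻¹(L+U): T[0,2] = -(2)/(-5) = +0.4000; T[0,0] = 0.
  T[0,:] = [+0.0000 +0.8000 +0.4000]
  T[1,:] = [+0.1818 +0.0000 -0.0606]
  T[2,:] = [+0.0625 +0.1875 +0.0000]
|roots of det(T-λI)|: 0.4288, 0.3600, 0.0687.
ρ = 0.4288; 0.4288 < 1: convergent.

yes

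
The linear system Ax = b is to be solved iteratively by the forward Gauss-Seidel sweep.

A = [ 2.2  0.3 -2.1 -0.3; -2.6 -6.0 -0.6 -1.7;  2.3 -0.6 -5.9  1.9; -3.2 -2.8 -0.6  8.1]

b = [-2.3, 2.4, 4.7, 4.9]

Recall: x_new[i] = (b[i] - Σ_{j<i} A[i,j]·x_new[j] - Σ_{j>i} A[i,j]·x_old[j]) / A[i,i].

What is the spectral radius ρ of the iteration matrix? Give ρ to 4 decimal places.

Let D = diag(2.2, -6, -5.9, 8.1); L, U the strict triangles.
Gauss-Seidel: T = -(D+L)⁻¹U, row 0 first, T[0,3] = -(-0.3)/(2.2) = +0.1364; later rows by forward substitution.
  T[0,:] = [+0.0000 -0.1364 +0.9545 +0.1364]
  T[1,:] = [+0.0000 +0.0591 -0.5136 -0.3424]
  T[2,:] = [+0.0000 -0.0592 +0.4243 +0.4100]
  T[3,:] = [+0.0000 -0.0378 +0.2310 -0.0341]
moduli |λ_i(T)| = 0.6520, 0.1886, 0.0141, 0.0000.
ρ(T) = max|λ| = 0.6520; 0.6520 < 1, so it converges for any x₀.

0.6520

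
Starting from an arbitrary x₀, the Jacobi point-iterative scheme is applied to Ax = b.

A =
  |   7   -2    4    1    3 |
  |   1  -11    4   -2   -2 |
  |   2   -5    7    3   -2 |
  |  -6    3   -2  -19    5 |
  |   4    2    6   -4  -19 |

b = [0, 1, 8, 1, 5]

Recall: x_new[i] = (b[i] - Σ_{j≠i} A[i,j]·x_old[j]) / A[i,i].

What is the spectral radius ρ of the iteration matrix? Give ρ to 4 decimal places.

0.8703

Write A = D+L+U with D = diag(7, -11, 7, -19, -19).
Jacobi T = -D⁻¹(L+U): T[0,1] = -(-2)/(7) = +0.2857; T[0,0] = 0.
  T[0,:] = [+0.0000, +0.2857, -0.5714, -0.1429, -0.4286]
  T[1,:] = [+0.0909, +0.0000, +0.3636, -0.1818, -0.1818]
  T[2,:] = [-0.2857, +0.7143, +0.0000, -0.4286, +0.2857]
  T[3,:] = [-0.3158, +0.1579, -0.1053, +0.0000, +0.2632]
  T[4,:] = [+0.2105, +0.1053, +0.3158, -0.2105, +0.0000]
moduli |λ_i(T)| = 0.8703, 0.4656, 0.4656, 0.1873, 0.0326.
ρ(T) = max|λ| = 0.8703; 0.8703 < 1, so it converges for any x₀.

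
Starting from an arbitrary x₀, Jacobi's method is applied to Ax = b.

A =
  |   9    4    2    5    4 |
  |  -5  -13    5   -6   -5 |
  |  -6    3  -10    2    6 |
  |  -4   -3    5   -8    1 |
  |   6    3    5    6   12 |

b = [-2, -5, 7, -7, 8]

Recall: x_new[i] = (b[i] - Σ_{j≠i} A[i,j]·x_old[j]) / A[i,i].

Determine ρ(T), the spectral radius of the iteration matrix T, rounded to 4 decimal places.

1.2002

Diagonal D = diag(9, -13, -10, -8, 12); L, U strict lower/upper.
T_J = -D⁻¹(L+U): T[2,3] = -(2)/(-10) = +0.2000; T[2,2] = 0.
  T[0,:] = [+0.0000  -0.4444  -0.2222  -0.5556  -0.4444]
  T[1,:] = [-0.3846  +0.0000  +0.3846  -0.4615  -0.3846]
  T[2,:] = [-0.6000  +0.3000  +0.0000  +0.2000  +0.6000]
  T[3,:] = [-0.5000  -0.3750  +0.6250  +0.0000  +0.1250]
  T[4,:] = [-0.5000  -0.2500  -0.4167  -0.5000  +0.0000]
|roots of det(T-λI)|: 1.2002, 0.7235, 0.2459, 0.2459, 0.0863.
ρ = 1.2002; 1.2002 > 1, so it fails to converge.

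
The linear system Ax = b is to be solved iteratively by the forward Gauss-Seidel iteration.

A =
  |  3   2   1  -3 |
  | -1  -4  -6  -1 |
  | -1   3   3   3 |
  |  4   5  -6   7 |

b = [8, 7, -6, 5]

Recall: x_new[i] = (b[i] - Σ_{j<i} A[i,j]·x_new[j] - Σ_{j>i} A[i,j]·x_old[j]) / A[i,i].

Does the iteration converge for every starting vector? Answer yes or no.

no

Diagonal D = diag(3, -4, 3, 7); L, U strict lower/upper.
GS T = -(D+L)⁻¹U: row 0 first, T[0,2] = -(1)/(3) = -0.3333; later rows by forward substitution.
  T[0,:] = [+0.0000, -0.6667, -0.3333, +1.0000]
  T[1,:] = [+0.0000, +0.1667, -1.4167, -0.5000]
  T[2,:] = [+0.0000, -0.3889, +1.3056, -0.1667]
  T[3,:] = [+0.0000, -0.0714, +2.3214, -0.3571]
|roots of det(T-λI)|: 1.6381, 0.5906, 0.5906, 0.0000.
spectral radius ρ = 1.6381; 1.6381 > 1, so it fails to converge.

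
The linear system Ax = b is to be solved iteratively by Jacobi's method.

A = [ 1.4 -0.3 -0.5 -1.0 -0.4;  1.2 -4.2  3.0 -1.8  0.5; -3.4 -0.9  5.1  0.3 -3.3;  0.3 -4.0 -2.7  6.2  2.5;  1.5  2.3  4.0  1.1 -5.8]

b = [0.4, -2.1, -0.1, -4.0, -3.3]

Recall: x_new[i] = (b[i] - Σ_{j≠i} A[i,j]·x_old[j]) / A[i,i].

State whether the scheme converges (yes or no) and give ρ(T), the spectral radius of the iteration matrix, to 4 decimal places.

no, ρ = 1.2805

Write A = D+L+U with D = diag(1.4, -4.2, 5.1, 6.2, -5.8).
Jacobi: T = -D⁻¹(L+U), T[1,3] = -(-1.8)/(-4.2) = -0.4286; T[1,1] = 0.
  T[0,:] = [+0.0000  +0.2143  +0.3571  +0.7143  +0.2857]
  T[1,:] = [+0.2857  +0.0000  +0.7143  -0.4286  +0.1190]
  T[2,:] = [+0.6667  +0.1765  +0.0000  -0.0588  +0.6471]
  T[3,:] = [-0.0484  +0.6452  +0.4355  +0.0000  -0.4032]
  T[4,:] = [+0.2586  +0.3966  +0.6897  +0.1897  +0.0000]
|roots of det(T-λI)|: 1.2805, 0.7590, 0.7590, 0.5634, 0.1382.
spectral radius ρ = 1.2805; 1.2805 > 1: divergent.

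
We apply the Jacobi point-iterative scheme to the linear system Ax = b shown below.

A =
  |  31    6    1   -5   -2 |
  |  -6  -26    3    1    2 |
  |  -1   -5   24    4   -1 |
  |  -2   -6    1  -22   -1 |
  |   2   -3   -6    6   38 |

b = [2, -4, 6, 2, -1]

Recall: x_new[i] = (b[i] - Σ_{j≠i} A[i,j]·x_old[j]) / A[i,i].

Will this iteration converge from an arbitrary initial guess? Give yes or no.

yes

Diagonal D = diag(31, -26, 24, -22, 38); L, U strict lower/upper.
Jacobi: T = -D⁻¹(L+U), T[2,3] = -(4)/(24) = -0.1667; T[2,2] = 0.
  T[0,:] = [+0.0000 -0.1935 -0.0323 +0.1613 +0.0645]
  T[1,:] = [-0.2308 +0.0000 +0.1154 +0.0385 +0.0769]
  T[2,:] = [+0.0417 +0.2083 +0.0000 -0.1667 +0.0417]
  T[3,:] = [-0.0909 -0.2727 +0.0455 +0.0000 -0.0455]
  T[4,:] = [-0.0526 +0.0789 +0.1579 -0.1579 +0.0000]
|roots of det(T-λI)|: 0.3410, 0.2756, 0.2756, 0.0802, 0.0645.
ρ = 0.3410; 0.3410 < 1: convergent.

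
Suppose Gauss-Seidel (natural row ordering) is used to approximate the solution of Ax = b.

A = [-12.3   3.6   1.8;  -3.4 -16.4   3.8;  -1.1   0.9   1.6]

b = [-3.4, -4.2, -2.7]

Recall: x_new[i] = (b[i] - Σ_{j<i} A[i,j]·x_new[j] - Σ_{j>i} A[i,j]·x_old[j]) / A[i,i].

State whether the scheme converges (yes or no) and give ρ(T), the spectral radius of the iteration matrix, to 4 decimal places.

Diagonal D = diag(-12.3, -16.4, 1.6); L, U strict lower/upper.
T_GS = -(D+L)⁻¹U: row 0 first, T[0,2] = -(1.8)/(-12.3) = +0.1463; later rows by forward substitution.
  T[0,:] = [+0.0000  +0.2927  +0.1463]
  T[1,:] = [+0.0000  -0.0607  +0.2014]
  T[2,:] = [+0.0000  +0.2354  -0.0127]
eigenvalue magnitudes: 0.2557, 0.1823, 0.0000.
ρ(T) = max|λ| = 0.2557; 0.2557 < 1, so it converges for any x₀.

yes, ρ = 0.2557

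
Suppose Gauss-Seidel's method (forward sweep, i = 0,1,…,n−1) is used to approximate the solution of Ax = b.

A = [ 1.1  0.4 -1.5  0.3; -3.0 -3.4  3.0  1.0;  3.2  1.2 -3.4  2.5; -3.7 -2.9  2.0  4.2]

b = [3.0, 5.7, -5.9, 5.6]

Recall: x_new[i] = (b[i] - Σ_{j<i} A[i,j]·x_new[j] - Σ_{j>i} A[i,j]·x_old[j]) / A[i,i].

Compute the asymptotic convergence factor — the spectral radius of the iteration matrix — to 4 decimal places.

Diagonal D = diag(1.1, -3.4, -3.4, 4.2); L, U strict lower/upper.
Gauss-Seidel: T = -(D+L)⁻¹U, row 0 first, T[0,1] = -(0.4)/(1.1) = -0.3636; later rows by forward substitution.
  T[0,:] = [+0.0000 -0.3636 +1.3636 -0.2727]
  T[1,:] = [+0.0000 +0.3209 -0.3209 +0.5348]
  T[2,:] = [+0.0000 -0.2290 +1.1702 +0.6673]
  T[3,:] = [+0.0000 +0.0102 +0.4225 -0.1888]
|λ(T)| sorted: 1.3867, 0.4317, 0.3472, 0.0000.
ρ = 1.3867; 1.3867 > 1: divergent.

1.3867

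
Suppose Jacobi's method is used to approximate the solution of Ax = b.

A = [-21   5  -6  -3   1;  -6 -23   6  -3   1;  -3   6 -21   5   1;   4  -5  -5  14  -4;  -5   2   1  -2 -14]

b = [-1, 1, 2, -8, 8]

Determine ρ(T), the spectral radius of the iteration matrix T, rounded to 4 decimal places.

Diagonal D = diag(-21, -23, -21, 14, -14); L, U strict lower/upper.
Jacobi: T = -D⁻¹(L+U), T[4,2] = -(1)/(-14) = +0.0714; T[4,4] = 0.
  T[0,:] = [+0.0000  +0.2381  -0.2857  -0.1429  +0.0476]
  T[1,:] = [-0.2609  +0.0000  +0.2609  -0.1304  +0.0435]
  T[2,:] = [-0.1429  +0.2857  +0.0000  +0.2381  +0.0476]
  T[3,:] = [-0.2857  +0.3571  +0.3571  +0.0000  +0.2857]
  T[4,:] = [-0.3571  +0.1429  +0.0714  -0.1429  +0.0000]
|eigenvalues of T|: 0.5664, 0.3986, 0.3986, 0.3248, 0.0036.
spectral radius ρ = 0.5664; 0.5664 < 1, so it converges for any x₀.

0.5664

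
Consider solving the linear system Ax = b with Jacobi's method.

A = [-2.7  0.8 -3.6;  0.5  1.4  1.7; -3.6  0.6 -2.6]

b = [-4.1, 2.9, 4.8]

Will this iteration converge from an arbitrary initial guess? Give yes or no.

no

Split A = D + L + U, D = diag(-2.7, 1.4, -2.6).
T_J = -D⁻¹(L+U): T[0,1] = -(0.8)/(-2.7) = +0.2963; T[0,0] = 0.
  T[0,:] = [+0.0000 +0.2963 -1.3333]
  T[1,:] = [-0.3571 +0.0000 -1.2143]
  T[2,:] = [-1.3846 +0.2308 +0.0000]
|λ(T)| sorted: 1.3788, 0.8745, 0.5043.
ρ(T) = max|λ| = 1.3788; 1.3788 > 1, so it fails to converge.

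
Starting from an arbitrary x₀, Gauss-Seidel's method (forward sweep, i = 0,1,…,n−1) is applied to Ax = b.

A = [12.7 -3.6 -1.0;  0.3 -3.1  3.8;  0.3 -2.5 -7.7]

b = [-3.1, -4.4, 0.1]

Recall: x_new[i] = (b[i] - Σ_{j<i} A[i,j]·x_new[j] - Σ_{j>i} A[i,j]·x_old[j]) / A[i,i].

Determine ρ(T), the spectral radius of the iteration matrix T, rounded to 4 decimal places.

Let D = diag(12.7, -3.1, -7.7); L, U the strict triangles.
T_GS = -(D+L)⁻¹U: row 0 first, T[0,2] = -(-1)/(12.7) = +0.0787; later rows by forward substitution.
  T[0,:] = [+0.0000 +0.2835 +0.0787]
  T[1,:] = [+0.0000 +0.0274 +1.2334]
  T[2,:] = [+0.0000 +0.0021 -0.3974]
eigenvalue magnitudes: 0.4035, 0.0336, 0.0000.
ρ = 0.4035; 0.4035 < 1, so it converges for any x₀.

0.4035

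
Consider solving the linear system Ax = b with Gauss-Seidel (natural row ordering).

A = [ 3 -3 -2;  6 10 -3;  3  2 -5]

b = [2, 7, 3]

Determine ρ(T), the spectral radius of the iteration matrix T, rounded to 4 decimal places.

Write A = D+L+U with D = diag(3, 10, -5).
T_GS = -(D+L)⁻¹U: row 0 first, T[0,2] = -(-2)/(3) = +0.6667; later rows by forward substitution.
  T[0,:] = [+0.0000, +1.0000, +0.6667]
  T[1,:] = [+0.0000, -0.6000, -0.1000]
  T[2,:] = [+0.0000, +0.3600, +0.3600]
|roots of det(T-λI)|: 0.5609, 0.3209, 0.0000.
ρ(T) = max|λ| = 0.5609; 0.5609 < 1, so it converges for any x₀.

0.5609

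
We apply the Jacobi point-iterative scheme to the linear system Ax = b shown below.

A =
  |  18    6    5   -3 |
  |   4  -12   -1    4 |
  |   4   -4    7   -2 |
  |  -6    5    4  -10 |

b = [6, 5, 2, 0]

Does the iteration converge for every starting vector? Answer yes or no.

Let D = diag(18, -12, 7, -10); L, U the strict triangles.
Jacobi: T = -D⁻¹(L+U), T[1,3] = -(4)/(-12) = +0.3333; T[1,1] = 0.
  T[0,:] = [+0.0000 -0.3333 -0.2778 +0.1667]
  T[1,:] = [+0.3333 +0.0000 -0.0833 +0.3333]
  T[2,:] = [-0.5714 +0.5714 +0.0000 +0.2857]
  T[3,:] = [-0.6000 +0.5000 +0.4000 +0.0000]
eigenvalue magnitudes: 0.6499, 0.4040, 0.3769, 0.3769.
ρ = 0.6499; 0.6499 < 1, so it converges for any x₀.

yes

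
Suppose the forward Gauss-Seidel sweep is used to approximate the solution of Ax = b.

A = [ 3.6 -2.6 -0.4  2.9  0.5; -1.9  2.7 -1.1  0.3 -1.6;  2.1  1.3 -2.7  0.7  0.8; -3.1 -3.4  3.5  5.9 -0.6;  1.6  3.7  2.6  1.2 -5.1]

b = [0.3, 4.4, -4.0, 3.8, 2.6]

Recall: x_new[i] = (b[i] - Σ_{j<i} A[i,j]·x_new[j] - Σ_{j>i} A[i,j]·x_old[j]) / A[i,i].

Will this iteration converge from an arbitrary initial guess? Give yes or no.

Diagonal D = diag(3.6, 2.7, -2.7, 5.9, -5.1); L, U strict lower/upper.
GS T = -(D+L)⁻¹U: row 0 first, T[0,3] = -(2.9)/(3.6) = -0.8056; later rows by forward substitution.
  T[0,:] = [+0.0000 +0.7222 +0.1111 -0.8056 -0.1389]
  T[1,:] = [+0.0000 +0.5082 +0.4856 -0.6780 +0.4949]
  T[2,:] = [+0.0000 +0.8064 +0.3202 -0.6937 +0.4265]
  T[3,:] = [+0.0000 +0.1940 +0.1483 -0.4024 +0.0609]
  T[4,:] = [+0.0000 +1.0521 +0.5853 -1.1929 +0.5472]
|λ(T)| sorted: 1.5425, 0.3065, 0.2415, 0.0213, 0.0000.
ρ(T) = max|λ| = 1.5425; 1.5425 > 1 ⇒ diverges.

no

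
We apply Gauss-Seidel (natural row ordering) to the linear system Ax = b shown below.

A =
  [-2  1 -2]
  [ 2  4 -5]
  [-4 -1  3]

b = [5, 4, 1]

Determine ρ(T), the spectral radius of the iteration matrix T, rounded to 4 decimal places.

1.5408

A = D + L + U where D = diag(-2, 4, 3).
GS T = -(D+L)⁻¹U: row 0 first, T[0,2] = -(-2)/(-2) = -1.0000; later rows by forward substitution.
  T[0,:] = [+0.0000, +0.5000, -1.0000]
  T[1,:] = [+0.0000, -0.2500, +1.7500]
  T[2,:] = [+0.0000, +0.5833, -0.7500]
|eigenvalues of T|: 1.5408, 0.5408, 0.0000.
spectral radius ρ = 1.5408; 1.5408 > 1, so it fails to converge.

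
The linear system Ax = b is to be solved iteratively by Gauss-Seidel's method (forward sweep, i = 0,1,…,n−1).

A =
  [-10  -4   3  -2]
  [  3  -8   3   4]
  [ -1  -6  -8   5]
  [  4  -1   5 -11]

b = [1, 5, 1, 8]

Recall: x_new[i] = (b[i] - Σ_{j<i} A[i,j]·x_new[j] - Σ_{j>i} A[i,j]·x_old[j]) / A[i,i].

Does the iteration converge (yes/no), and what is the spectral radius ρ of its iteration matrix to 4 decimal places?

yes, ρ = 0.5760

A = D + L + U where D = diag(-10, -8, -8, -11).
T_GS = -(D+L)⁻¹U: row 0 first, T[0,1] = -(-4)/(-10) = -0.4000; later rows by forward substitution.
  T[0,:] = [+0.0000 -0.4000 +0.3000 -0.2000]
  T[1,:] = [+0.0000 -0.1500 +0.4875 +0.4250]
  T[2,:] = [+0.0000 +0.1625 -0.4031 +0.3313]
  T[3,:] = [+0.0000 -0.0580 -0.1185 +0.0392]
|λ(T)| sorted: 0.5760, 0.2433, 0.2433, 0.0000.
ρ(T) = max|λ| = 0.5760; 0.5760 < 1, so it converges for any x₀.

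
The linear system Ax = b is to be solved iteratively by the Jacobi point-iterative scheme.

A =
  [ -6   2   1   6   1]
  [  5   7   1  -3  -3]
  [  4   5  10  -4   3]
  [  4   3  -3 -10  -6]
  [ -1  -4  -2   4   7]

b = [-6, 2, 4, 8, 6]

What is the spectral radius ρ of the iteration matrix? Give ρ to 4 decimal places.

1.1901

Write A = D+L+U with D = diag(-6, 7, 10, -10, 7).
T_J = -D⁻¹(L+U): T[4,0] = -(-1)/(7) = +0.1429; T[4,4] = 0.
  T[0,:] = [+0.0000 +0.3333 +0.1667 +1.0000 +0.1667]
  T[1,:] = [-0.7143 +0.0000 -0.1429 +0.4286 +0.4286]
  T[2,:] = [-0.4000 -0.5000 +0.0000 +0.4000 -0.3000]
  T[3,:] = [+0.4000 +0.3000 -0.3000 +0.0000 -0.6000]
  T[4,:] = [+0.1429 +0.5714 +0.2857 -0.5714 +0.0000]
eigenvalue magnitudes: 1.1901, 0.6922, 0.6922, 0.5820, 0.5820.
ρ(T) = max|λ| = 1.1901; 1.1901 > 1: divergent.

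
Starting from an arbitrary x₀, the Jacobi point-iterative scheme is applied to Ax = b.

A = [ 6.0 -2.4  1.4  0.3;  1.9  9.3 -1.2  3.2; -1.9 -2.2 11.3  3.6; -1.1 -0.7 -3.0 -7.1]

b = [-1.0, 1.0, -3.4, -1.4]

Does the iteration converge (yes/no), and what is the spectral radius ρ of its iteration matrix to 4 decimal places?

Write A = D+L+U with D = diag(6, 9.3, 11.3, -7.1).
T_J = -D⁻¹(L+U): T[3,2] = -(-3)/(-7.1) = -0.4225; T[3,3] = 0.
  T[0,:] = [+0.0000 +0.4000 -0.2333 -0.0500]
  T[1,:] = [-0.2043 +0.0000 +0.1290 -0.3441]
  T[2,:] = [+0.1681 +0.1947 +0.0000 -0.3186]
  T[3,:] = [-0.1549 -0.0986 -0.4225 +0.0000]
|λ(T)| sorted: 0.5294, 0.3649, 0.3649, 0.3235.
ρ = 0.5294; 0.5294 < 1: convergent.

yes, ρ = 0.5294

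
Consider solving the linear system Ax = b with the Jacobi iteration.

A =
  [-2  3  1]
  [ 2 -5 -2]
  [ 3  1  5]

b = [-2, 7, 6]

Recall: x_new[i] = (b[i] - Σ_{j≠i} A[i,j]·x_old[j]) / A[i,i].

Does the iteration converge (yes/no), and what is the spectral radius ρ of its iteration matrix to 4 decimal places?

yes, ρ = 0.8658

Write A = D+L+U with D = diag(-2, -5, 5).
T_J = -D⁻¹(L+U): T[2,0] = -(3)/(5) = -0.6000; T[2,2] = 0.
  T[0,:] = [+0.0000 +1.5000 +0.5000]
  T[1,:] = [+0.4000 +0.0000 -0.4000]
  T[2,:] = [-0.6000 -0.2000 +0.0000]
|eigenvalues of T|: 0.8658, 0.6079, 0.6079.
ρ(T) = max|λ| = 0.8658; 0.8658 < 1, so it converges for any x₀.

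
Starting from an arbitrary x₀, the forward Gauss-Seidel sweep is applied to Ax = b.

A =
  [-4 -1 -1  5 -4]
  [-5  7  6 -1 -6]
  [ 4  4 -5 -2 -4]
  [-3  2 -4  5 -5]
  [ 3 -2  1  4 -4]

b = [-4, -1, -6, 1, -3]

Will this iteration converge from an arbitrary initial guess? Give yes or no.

no

Split A = D + L + U, D = diag(-4, 7, -5, 5, -4).
T_GS = -(D+L)⁻¹U: row 0 first, T[0,2] = -(-1)/(-4) = -0.2500; later rows by forward substitution.
  T[0,:] = [+0.0000, -0.2500, -0.2500, +1.2500, -1.0000]
  T[1,:] = [+0.0000, -0.1786, -1.0357, +1.0357, +0.1429]
  T[2,:] = [+0.0000, -0.3429, -1.0286, +1.4286, -1.4857]
  T[3,:] = [+0.0000, -0.3529, -0.5586, +1.4786, -0.8457]
  T[4,:] = [+0.0000, -0.5368, -0.4854, +2.2554, -2.0386]
|roots of det(T-λI)|: 1.6698, 0.6068, 0.2928, 0.2167, 0.0000.
ρ = 1.6698; 1.6698 > 1: divergent.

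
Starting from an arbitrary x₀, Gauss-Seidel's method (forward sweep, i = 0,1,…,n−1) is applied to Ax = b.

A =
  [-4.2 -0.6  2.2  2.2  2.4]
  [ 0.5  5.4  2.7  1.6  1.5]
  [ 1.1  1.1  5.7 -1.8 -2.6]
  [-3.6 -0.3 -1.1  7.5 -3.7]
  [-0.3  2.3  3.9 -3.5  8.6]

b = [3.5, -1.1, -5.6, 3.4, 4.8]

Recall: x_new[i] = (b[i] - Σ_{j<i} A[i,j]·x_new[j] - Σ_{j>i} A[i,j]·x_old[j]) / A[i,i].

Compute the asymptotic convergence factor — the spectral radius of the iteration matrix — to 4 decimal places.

0.8455

Diagonal D = diag(-4.2, 5.4, 5.7, 7.5, 8.6); L, U strict lower/upper.
Gauss-Seidel: T = -(D+L)⁻¹U, row 0 first, T[0,2] = -(2.2)/(-4.2) = +0.5238; later rows by forward substitution.
  T[0,:] = [+0.0000  -0.1429  +0.5238  +0.5238  +0.5714]
  T[1,:] = [+0.0000  +0.0132  -0.5485  -0.3448  -0.3307]
  T[2,:] = [+0.0000  +0.0250  +0.0048  +0.2812  +0.4097]
  T[3,:] = [+0.0000  -0.0644  +0.2302  +0.2789  +0.8145]
  T[4,:] = [+0.0000  -0.0461  +0.2565  +0.0964  +0.2541]
eigenvalue magnitudes: 0.8455, 0.2348, 0.2348, 0.0083, 0.0000.
spectral radius ρ = 0.8455; 0.8455 < 1, so it converges for any x₀.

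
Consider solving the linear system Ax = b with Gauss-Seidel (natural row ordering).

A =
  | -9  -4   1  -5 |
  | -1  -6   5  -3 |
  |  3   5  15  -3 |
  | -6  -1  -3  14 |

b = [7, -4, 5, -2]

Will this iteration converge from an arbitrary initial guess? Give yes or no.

yes

Write A = D+L+U with D = diag(-9, -6, 15, 14).
Gauss-Seidel: T = -(D+L)⁻¹U, row 0 first, T[0,3] = -(-5)/(-9) = -0.5556; later rows by forward substitution.
  T[0,:] = [+0.0000, -0.4444, +0.1111, -0.5556]
  T[1,:] = [+0.0000, +0.0741, +0.8148, -0.4074]
  T[2,:] = [+0.0000, +0.0642, -0.2938, +0.4469]
  T[3,:] = [+0.0000, -0.1714, +0.0429, -0.1714]
|λ(T)| sorted: 0.6561, 0.2200, 0.2200, 0.0000.
ρ(T) = max|λ| = 0.6561; 0.6561 < 1 ⇒ converges.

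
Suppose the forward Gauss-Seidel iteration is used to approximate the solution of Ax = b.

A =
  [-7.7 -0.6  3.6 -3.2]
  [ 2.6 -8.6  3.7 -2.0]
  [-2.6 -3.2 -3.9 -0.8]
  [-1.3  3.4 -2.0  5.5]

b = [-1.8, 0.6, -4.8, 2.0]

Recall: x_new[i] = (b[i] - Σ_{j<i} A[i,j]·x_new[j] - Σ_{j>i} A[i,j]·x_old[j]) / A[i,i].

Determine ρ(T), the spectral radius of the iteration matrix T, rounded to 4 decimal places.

Write A = D+L+U with D = diag(-7.7, -8.6, -3.9, 5.5).
Gauss-Seidel: T = -(D+L)⁻¹U, row 0 first, T[0,1] = -(-0.6)/(-7.7) = -0.0779; later rows by forward substitution.
  T[0,:] = [+0.0000, -0.0779, +0.4675, -0.4156]
  T[1,:] = [+0.0000, -0.0236, +0.5716, -0.3582]
  T[2,:] = [+0.0000, +0.0713, -0.7807, +0.3658]
  T[3,:] = [+0.0000, +0.0221, -0.5267, +0.2562]
moduli |λ_i(T)| = 0.5905, 0.0778, 0.0354, 0.0000.
ρ(T) = max|λ| = 0.5905; 0.5905 < 1: convergent.

0.5905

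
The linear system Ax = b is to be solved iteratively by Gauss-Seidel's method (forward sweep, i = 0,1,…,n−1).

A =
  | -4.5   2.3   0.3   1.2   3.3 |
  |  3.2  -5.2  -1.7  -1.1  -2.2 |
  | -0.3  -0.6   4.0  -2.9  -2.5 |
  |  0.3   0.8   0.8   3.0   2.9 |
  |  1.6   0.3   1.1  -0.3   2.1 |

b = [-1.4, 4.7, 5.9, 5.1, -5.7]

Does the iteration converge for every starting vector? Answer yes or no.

no

Write A = D+L+U with D = diag(-4.5, -5.2, 4, 3, 2.1).
T_GS = -(D+L)⁻¹U: row 0 first, T[0,1] = -(2.3)/(-4.5) = +0.5111; later rows by forward substitution.
  T[0,:] = [+0.0000 +0.5111 +0.0667 +0.2667 +0.7333]
  T[1,:] = [+0.0000 +0.3145 -0.2859 -0.0474 +0.0282]
  T[2,:] = [+0.0000 +0.0855 -0.0379 +0.7379 +0.6842]
  T[3,:] = [+0.0000 -0.1578 +0.0797 -0.2108 -1.2300]
  T[4,:] = [+0.0000 -0.5017 +0.0213 -0.6130 -1.0969]
|λ(T)| sorted: 1.6142, 0.4654, 0.4654, 0.2551, 0.0000.
spectral radius ρ = 1.6142; 1.6142 > 1 ⇒ diverges.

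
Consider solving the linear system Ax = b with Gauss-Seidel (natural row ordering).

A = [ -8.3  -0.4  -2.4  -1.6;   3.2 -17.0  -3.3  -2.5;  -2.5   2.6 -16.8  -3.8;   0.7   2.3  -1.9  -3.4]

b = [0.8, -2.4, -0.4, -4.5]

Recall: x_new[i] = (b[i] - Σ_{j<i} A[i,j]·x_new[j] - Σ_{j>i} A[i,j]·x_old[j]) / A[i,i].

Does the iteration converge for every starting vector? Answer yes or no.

A = D + L + U where D = diag(-8.3, -17, -16.8, -3.4).
GS T = -(D+L)⁻¹U: row 0 first, T[0,1] = -(-0.4)/(-8.3) = -0.0482; later rows by forward substitution.
  T[0,:] = [+0.0000  -0.0482  -0.2892  -0.1928]
  T[1,:] = [+0.0000  -0.0091  -0.2485  -0.1833]
  T[2,:] = [+0.0000  +0.0058  +0.0046  -0.2259]
  T[3,:] = [+0.0000  -0.0193  -0.2302  -0.0375]
moduli |λ_i(T)| = 0.2579, 0.2077, 0.0081, 0.0000.
spectral radius ρ = 0.2579; 0.2579 < 1, so it converges for any x₀.

yes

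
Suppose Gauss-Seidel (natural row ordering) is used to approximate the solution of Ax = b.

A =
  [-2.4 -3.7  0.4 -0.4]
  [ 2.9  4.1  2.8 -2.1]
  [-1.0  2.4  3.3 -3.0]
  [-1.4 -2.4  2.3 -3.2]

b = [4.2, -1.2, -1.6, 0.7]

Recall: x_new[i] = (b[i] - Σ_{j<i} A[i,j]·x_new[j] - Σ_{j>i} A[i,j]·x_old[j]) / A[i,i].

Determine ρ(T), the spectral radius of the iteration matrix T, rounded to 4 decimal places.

A = D + L + U where D = diag(-2.4, 4.1, 3.3, -3.2).
GS T = -(D+L)⁻¹U: row 0 first, T[0,3] = -(-0.4)/(-2.4) = -0.1667; later rows by forward substitution.
  T[0,:] = [+0.0000 -1.5417 +0.1667 -0.1667]
  T[1,:] = [+0.0000 +1.0904 -0.8008 +0.6301]
  T[2,:] = [+0.0000 -1.2602 +0.6329 +0.4003]
  T[3,:] = [+0.0000 -1.0491 +0.9826 -0.1119]
|roots of det(T-λI)|: 1.6006, 0.5170, 0.5061, 0.0000.
spectral radius ρ = 1.6006; 1.6006 > 1, so it fails to converge.

1.6006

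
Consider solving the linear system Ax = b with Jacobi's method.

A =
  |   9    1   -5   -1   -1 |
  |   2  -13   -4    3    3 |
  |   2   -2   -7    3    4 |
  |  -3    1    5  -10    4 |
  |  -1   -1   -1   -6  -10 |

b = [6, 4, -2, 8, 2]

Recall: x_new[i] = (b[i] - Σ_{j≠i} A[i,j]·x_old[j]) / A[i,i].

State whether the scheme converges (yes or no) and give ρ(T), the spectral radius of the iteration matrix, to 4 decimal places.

yes, ρ = 0.8258

Let D = diag(9, -13, -7, -10, -10); L, U the strict triangles.
Jacobi: T = -D⁻¹(L+U), T[0,3] = -(-1)/(9) = +0.1111; T[0,0] = 0.
  T[0,:] = [+0.0000 -0.1111 +0.5556 +0.1111 +0.1111]
  T[1,:] = [+0.1538 +0.0000 -0.3077 +0.2308 +0.2308]
  T[2,:] = [+0.2857 -0.2857 +0.0000 +0.4286 +0.5714]
  T[3,:] = [-0.3000 +0.1000 +0.5000 +0.0000 +0.4000]
  T[4,:] = [-0.1000 -0.1000 -0.1000 -0.6000 +0.0000]
|roots of det(T-λI)|: 0.8258, 0.6281, 0.6281, 0.3640, 0.0404.
spectral radius ρ = 0.8258; 0.8258 < 1: convergent.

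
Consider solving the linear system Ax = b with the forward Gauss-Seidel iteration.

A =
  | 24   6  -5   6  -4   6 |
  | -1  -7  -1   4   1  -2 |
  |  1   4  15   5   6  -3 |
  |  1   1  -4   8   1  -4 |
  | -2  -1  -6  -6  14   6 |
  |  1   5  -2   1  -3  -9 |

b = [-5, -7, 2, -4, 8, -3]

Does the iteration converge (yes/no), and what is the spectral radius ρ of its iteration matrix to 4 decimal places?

A = D + L + U where D = diag(24, -7, 15, 8, 14, -9).
Gauss-Seidel: T = -(D+L)⁻¹U, row 0 first, T[0,3] = -(6)/(24) = -0.2500; later rows by forward substitution.
  T[0,:] = [+0.0000 -0.2500 +0.2083 -0.2500 +0.1667 -0.2500]
  T[1,:] = [+0.0000 +0.0357 -0.1726 +0.6071 +0.1190 -0.2500]
  T[2,:] = [+0.0000 +0.0071 +0.0321 -0.4786 -0.4429 +0.2833]
  T[3,:] = [+0.0000 +0.0304 +0.0116 -0.2839 -0.3821 +0.7042]
  T[4,:] = [+0.0000 -0.0171 +0.0362 -0.3191 -0.3213 -0.0589]
  T[5,:] = [+0.0000 -0.0005 -0.0907 +0.4907 +0.2477 -0.1317]
|roots of det(T-λI)|: 0.9092, 0.4205, 0.1993, 0.0414, 0.0225, 0.0000.
ρ = 0.9092; 0.9092 < 1, so it converges for any x₀.

yes, ρ = 0.9092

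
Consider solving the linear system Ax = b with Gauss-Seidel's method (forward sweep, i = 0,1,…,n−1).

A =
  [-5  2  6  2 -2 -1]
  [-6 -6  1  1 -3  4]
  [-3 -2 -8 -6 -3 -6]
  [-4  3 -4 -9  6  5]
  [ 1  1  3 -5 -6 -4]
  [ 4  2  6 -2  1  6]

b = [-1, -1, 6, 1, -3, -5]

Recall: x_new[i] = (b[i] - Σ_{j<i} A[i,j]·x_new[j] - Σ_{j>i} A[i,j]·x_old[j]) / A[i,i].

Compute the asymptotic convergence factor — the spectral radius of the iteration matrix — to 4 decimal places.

1.1643

Diagonal D = diag(-5, -6, -8, -9, -6, 6); L, U strict lower/upper.
GS T = -(D+L)⁻¹U: row 0 first, T[0,1] = -(2)/(-5) = +0.4000; later rows by forward substitution.
  T[0,:] = [+0.0000 +0.4000 +1.2000 +0.4000 -0.4000 -0.2000]
  T[1,:] = [+0.0000 -0.4000 -1.0333 -0.2333 -0.1000 +0.8667]
  T[2,:] = [+0.0000 -0.0500 -0.1917 -0.8417 -0.2000 -0.8917]
  T[3,:] = [+0.0000 -0.2889 -0.7926 +0.1185 +0.9000 +1.3296]
  T[4,:] = [+0.0000 +0.2157 +0.5924 -0.4918 -0.9333 -2.1094]
  T[5,:] = [+0.0000 -0.2156 -0.6268 +0.7743 +0.9556 +1.5309]
moduli |λ_i(T)| = 1.1643, 0.7920, 0.7920, 0.1424, 0.1424, 0.0000.
ρ = 1.1643; 1.1643 > 1 ⇒ diverges.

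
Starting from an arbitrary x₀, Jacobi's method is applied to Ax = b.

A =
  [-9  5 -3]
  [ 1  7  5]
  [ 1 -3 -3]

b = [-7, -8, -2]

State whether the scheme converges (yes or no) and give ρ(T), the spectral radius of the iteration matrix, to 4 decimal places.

yes, ρ = 0.8566

A = D + L + U where D = diag(-9, 7, -3).
Jacobi: T = -D⁻¹(L+U), T[0,1] = -(5)/(-9) = +0.5556; T[0,0] = 0.
  T[0,:] = [+0.0000, +0.5556, -0.3333]
  T[1,:] = [-0.1429, +0.0000, -0.7143]
  T[2,:] = [+0.3333, -1.0000, +0.0000]
|eigenvalues of T|: 0.8566, 0.4583, 0.4583.
ρ(T) = max|λ| = 0.8566; 0.8566 < 1, so it converges for any x₀.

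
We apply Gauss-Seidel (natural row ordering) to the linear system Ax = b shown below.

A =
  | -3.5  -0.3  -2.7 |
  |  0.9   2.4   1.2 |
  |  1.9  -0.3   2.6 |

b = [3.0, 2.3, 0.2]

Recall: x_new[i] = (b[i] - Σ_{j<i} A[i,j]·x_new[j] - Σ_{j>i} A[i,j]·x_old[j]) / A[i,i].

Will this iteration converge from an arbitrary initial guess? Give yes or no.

yes

Let D = diag(-3.5, 2.4, 2.6); L, U the strict triangles.
Gauss-Seidel: T = -(D+L)⁻¹U, row 0 first, T[0,2] = -(-2.7)/(-3.5) = -0.7714; later rows by forward substitution.
  T[0,:] = [+0.0000  -0.0857  -0.7714]
  T[1,:] = [+0.0000  +0.0321  -0.2107]
  T[2,:] = [+0.0000  +0.0663  +0.5394]
|λ(T)| sorted: 0.5102, 0.0614, 0.0000.
spectral radius ρ = 0.5102; 0.5102 < 1, so it converges for any x₀.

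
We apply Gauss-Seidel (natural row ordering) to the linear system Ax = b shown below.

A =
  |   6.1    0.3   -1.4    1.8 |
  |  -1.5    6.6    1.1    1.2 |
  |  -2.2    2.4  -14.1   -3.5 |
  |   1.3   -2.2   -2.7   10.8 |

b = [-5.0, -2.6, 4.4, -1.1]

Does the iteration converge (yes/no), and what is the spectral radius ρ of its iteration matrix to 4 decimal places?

A = D + L + U where D = diag(6.1, 6.6, -14.1, 10.8).
GS T = -(D+L)⁻¹U: row 0 first, T[0,3] = -(1.8)/(6.1) = -0.2951; later rows by forward substitution.
  T[0,:] = [+0.0000  -0.0492  +0.2295  -0.2951]
  T[1,:] = [+0.0000  -0.0112  -0.1145  -0.2489]
  T[2,:] = [+0.0000  +0.0058  -0.0553  -0.2445]
  T[3,:] = [+0.0000  +0.0051  -0.0648  -0.0763]
eigenvalue magnitudes: 0.1808, 0.0604, 0.0224, 0.0000.
ρ = 0.1808; 0.1808 < 1: convergent.

yes, ρ = 0.1808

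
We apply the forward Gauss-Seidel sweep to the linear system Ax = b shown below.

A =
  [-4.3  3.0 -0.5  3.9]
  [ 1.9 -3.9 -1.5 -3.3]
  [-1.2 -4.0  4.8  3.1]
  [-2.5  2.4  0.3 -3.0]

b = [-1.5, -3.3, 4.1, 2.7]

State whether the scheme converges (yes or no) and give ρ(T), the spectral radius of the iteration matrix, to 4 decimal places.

no, ρ = 1.4220

Split A = D + L + U, D = diag(-4.3, -3.9, 4.8, -3).
Gauss-Seidel: T = -(D+L)⁻¹U, row 0 first, T[0,2] = -(-0.5)/(-4.3) = -0.1163; later rows by forward substitution.
  T[0,:] = [+0.0000  +0.6977  -0.1163  +0.9070]
  T[1,:] = [+0.0000  +0.3399  -0.4413  -0.4043]
  T[2,:] = [+0.0000  +0.4577  -0.3968  -0.7560]
  T[3,:] = [+0.0000  -0.2637  -0.2958  -1.1548]
|eigenvalues of T|: 1.4220, 0.3187, 0.3187, 0.0000.
ρ(T) = max|λ| = 1.4220; 1.4220 > 1, so it fails to converge.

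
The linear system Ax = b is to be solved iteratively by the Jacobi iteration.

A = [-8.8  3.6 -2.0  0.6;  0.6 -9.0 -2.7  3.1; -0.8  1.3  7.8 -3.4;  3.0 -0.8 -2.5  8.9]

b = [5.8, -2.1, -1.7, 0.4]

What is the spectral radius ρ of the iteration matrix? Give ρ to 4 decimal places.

Diagonal D = diag(-8.8, -9, 7.8, 8.9); L, U strict lower/upper.
Jacobi: T = -D⁻¹(L+U), T[0,1] = -(3.6)/(-8.8) = +0.4091; T[0,0] = 0.
  T[0,:] = [+0.0000 +0.4091 -0.2273 +0.0682]
  T[1,:] = [+0.0667 +0.0000 -0.3000 +0.3444]
  T[2,:] = [+0.1026 -0.1667 +0.0000 +0.4359]
  T[3,:] = [-0.3371 +0.0899 +0.2809 +0.0000]
|eigenvalues of T|: 0.5655, 0.3952, 0.2610, 0.2610.
spectral radius ρ = 0.5655; 0.5655 < 1: convergent.

0.5655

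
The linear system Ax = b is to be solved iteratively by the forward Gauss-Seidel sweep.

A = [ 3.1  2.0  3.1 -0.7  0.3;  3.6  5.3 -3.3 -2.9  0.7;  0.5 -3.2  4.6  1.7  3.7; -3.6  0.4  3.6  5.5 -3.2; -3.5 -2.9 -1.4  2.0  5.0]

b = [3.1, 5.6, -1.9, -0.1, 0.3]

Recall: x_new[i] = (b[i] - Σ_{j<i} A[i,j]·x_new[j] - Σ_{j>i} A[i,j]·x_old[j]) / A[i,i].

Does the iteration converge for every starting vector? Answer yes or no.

Diagonal D = diag(3.1, 5.3, 4.6, 5.5, 5); L, U strict lower/upper.
GS T = -(D+L)⁻¹U: row 0 first, T[0,2] = -(3.1)/(3.1) = -1.0000; later rows by forward substitution.
  T[0,:] = [+0.0000  -0.6452  -1.0000  +0.2258  -0.0968]
  T[1,:] = [+0.0000  +0.4382  +1.3019  +0.3938  -0.0663]
  T[2,:] = [+0.0000  +0.3750  +1.0144  -0.1202  -0.8400]
  T[3,:] = [+0.0000  -0.6996  -1.4132  +0.1978  +1.0731]
  T[4,:] = [+0.0000  +0.1874  +0.9044  +0.2737  -0.7707]
|λ(T)| sorted: 1.2487, 0.5176, 0.3058, 0.3058, 0.0000.
ρ(T) = max|λ| = 1.2487; 1.2487 > 1: divergent.

no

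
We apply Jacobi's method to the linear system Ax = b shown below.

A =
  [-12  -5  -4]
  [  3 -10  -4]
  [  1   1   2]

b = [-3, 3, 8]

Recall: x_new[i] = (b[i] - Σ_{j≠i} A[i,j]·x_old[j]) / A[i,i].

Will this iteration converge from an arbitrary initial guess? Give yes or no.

A = D + L + U where D = diag(-12, -10, 2).
Jacobi: T = -D⁻¹(L+U), T[2,1] = -(1)/(2) = -0.5000; T[2,2] = 0.
  T[0,:] = [+0.0000, -0.4167, -0.3333]
  T[1,:] = [+0.3000, +0.0000, -0.4000]
  T[2,:] = [-0.5000, -0.5000, +0.0000]
|roots of det(T-λI)|: 0.5498, 0.3972, 0.1526.
spectral radius ρ = 0.5498; 0.5498 < 1, so it converges for any x₀.

yes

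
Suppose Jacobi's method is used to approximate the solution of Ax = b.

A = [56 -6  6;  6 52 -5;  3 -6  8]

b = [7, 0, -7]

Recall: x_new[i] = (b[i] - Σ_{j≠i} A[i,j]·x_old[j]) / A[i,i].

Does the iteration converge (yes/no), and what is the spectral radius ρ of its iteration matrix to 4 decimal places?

yes, ρ = 0.3403

Write A = D+L+U with D = diag(56, 52, 8).
T_J = -D⁻¹(L+U): T[1,2] = -(-5)/(52) = +0.0962; T[1,1] = 0.
  T[0,:] = [+0.0000, +0.1071, -0.1071]
  T[1,:] = [-0.1154, +0.0000, +0.0962]
  T[2,:] = [-0.3750, +0.7500, +0.0000]
moduli |λ_i(T)| = 0.3403, 0.2845, 0.0559.
ρ = 0.3403; 0.3403 < 1 ⇒ converges.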